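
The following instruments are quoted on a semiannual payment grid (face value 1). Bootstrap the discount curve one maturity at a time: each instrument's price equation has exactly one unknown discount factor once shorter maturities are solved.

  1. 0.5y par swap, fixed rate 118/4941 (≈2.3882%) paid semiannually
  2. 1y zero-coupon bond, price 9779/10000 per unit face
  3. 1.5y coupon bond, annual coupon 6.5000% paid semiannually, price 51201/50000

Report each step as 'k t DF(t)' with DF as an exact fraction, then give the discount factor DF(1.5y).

1 1/2 4941/5000
2 1 9779/10000
3 3/2 9299/10000
DF(1.5y) = 9299/10000 ≈ 0.929900

step 1 [0.5y] swap r/2=59/4941: DF=(1 − 59/4941·(0))/(1+59/4941) = 4941/5000 ≈ 0.988200
step 2 [1y] zero: DF = P = 9779/10000 ≈ 0.977900
step 3 [1.5y] bond c/2=13/400: DF=(51201/50000 − 13/400·(0.988200+0.977900))/(1+13/400) = 9299/10000 ≈ 0.929900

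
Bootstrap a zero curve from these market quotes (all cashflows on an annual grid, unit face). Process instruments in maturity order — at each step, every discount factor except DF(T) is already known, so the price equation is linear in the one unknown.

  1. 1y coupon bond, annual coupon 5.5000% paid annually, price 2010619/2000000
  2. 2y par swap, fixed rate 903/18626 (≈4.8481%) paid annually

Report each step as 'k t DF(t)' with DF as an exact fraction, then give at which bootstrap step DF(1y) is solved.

1 1 9529/10000
2 2 9097/10000
DF(1y) is solved at step 1

step 1 [1y] bond c/1=11/200: DF=(2010619/2000000 − 11/200·(0))/(1+11/200) = 9529/10000 ≈ 0.952900
step 2 [2y] swap r/1=903/18626: DF=(1 − 903/18626·(0.952900))/(1+903/18626) = 9097/10000 ≈ 0.909700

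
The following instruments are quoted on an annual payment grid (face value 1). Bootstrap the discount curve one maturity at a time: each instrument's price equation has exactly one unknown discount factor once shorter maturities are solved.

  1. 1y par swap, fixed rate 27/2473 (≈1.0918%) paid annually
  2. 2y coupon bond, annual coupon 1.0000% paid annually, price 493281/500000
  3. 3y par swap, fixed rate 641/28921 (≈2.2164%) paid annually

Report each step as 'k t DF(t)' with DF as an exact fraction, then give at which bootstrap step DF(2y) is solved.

step 1 [1y] swap r/1=27/2473: DF=(1 − 27/2473·(0))/(1+27/2473) = 2473/2500 ≈ 0.989200
step 2 [2y] bond c/1=1/100: DF=(493281/500000 − 1/100·(0.989200))/(1+1/100) = 967/1000 ≈ 0.967000
step 3 [3y] swap r/1=641/28921: DF=(1 − 641/28921·(0.989200+0.967000))/(1+641/28921) = 9359/10000 ≈ 0.935900

1 1 2473/2500
2 2 967/1000
3 3 9359/10000
DF(2y) is solved at step 2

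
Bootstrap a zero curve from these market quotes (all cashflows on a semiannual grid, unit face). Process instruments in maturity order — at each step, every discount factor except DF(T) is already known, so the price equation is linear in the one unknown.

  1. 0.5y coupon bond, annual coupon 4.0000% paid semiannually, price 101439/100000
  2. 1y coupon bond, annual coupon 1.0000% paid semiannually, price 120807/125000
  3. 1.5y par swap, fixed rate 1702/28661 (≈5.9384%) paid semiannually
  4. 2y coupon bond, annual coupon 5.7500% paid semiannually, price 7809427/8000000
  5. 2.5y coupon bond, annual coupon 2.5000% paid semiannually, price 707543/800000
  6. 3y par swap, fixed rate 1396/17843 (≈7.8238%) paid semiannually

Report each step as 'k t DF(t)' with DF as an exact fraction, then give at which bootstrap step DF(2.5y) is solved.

step 1 [0.5y] bond c/2=1/50: DF=(101439/100000 − 1/50·(0))/(1+1/50) = 1989/2000 ≈ 0.994500
step 2 [1y] bond c/2=1/200: DF=(120807/125000 − 1/200·(0.994500))/(1+1/200) = 9567/10000 ≈ 0.956700
step 3 [1.5y] swap r/2=851/28661: DF=(1 − 851/28661·(0.994500+0.956700))/(1+851/28661) = 9149/10000 ≈ 0.914900
step 4 [2y] bond c/2=23/800: DF=(7809427/8000000 − 23/800·(0.994500+0.956700+0.914900))/(1+23/800) = 543/625 ≈ 0.868800
step 5 [2.5y] bond c/2=1/80: DF=(707543/800000 − 1/80·(0.994500+0.956700+0.914900+0.868800))/(1+1/80) = 4137/5000 ≈ 0.827400
step 6 [3y] swap r/2=698/17843: DF=(1 − 698/17843·(0.994500+0.956700+0.914900+0.868800+0.827400))/(1+698/17843) = 3953/5000 ≈ 0.790600

1 1/2 1989/2000
2 1 9567/10000
3 3/2 9149/10000
4 2 543/625
5 5/2 4137/5000
6 3 3953/5000
DF(2.5y) is solved at step 5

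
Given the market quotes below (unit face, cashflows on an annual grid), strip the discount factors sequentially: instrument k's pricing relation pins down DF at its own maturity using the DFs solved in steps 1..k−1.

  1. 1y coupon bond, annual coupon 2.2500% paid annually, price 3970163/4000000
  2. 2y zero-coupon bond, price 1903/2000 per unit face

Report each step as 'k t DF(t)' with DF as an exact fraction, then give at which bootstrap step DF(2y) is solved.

1 1 9707/10000
2 2 1903/2000
DF(2y) is solved at step 2

step 1 [1y] bond c/1=9/400: DF=(3970163/4000000 − 9/400·(0))/(1+9/400) = 9707/10000 ≈ 0.970700
step 2 [2y] zero: DF = P = 1903/2000 ≈ 0.951500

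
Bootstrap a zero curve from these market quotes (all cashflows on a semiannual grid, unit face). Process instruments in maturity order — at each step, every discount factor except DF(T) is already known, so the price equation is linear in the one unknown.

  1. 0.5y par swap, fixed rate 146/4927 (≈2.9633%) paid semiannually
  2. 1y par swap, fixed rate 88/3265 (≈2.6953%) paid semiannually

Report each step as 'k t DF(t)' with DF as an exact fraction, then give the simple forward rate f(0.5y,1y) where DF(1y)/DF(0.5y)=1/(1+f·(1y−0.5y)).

1 1/2 4927/5000
2 1 1217/1250
f(0.5y,1y) = ((4927/5000)/(1217/1250) − 1)/(1/2) = 59/2434 ≈ 2.4240%

step 1 [0.5y] swap r/2=73/4927: DF=(1 − 73/4927·(0))/(1+73/4927) = 4927/5000 ≈ 0.985400
step 2 [1y] swap r/2=44/3265: DF=(1 − 44/3265·(0.985400))/(1+44/3265) = 1217/1250 ≈ 0.973600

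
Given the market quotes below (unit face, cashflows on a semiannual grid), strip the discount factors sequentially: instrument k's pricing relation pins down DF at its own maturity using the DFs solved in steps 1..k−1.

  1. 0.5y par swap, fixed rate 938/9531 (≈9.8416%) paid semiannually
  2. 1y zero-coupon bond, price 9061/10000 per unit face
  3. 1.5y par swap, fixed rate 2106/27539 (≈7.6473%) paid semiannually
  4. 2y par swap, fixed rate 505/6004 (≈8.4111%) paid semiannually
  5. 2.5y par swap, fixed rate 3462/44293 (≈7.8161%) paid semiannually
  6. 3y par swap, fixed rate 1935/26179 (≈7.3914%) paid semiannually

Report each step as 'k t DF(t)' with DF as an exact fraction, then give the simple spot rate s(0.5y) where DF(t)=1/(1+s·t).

1 1/2 9531/10000
2 1 9061/10000
3 3/2 8947/10000
4 2 1697/2000
5 5/2 8269/10000
6 3 1613/2000
s(0.5y) = (1/(9531/10000) − 1)/(1/2) = 938/9531 ≈ 9.8416%

step 1 [0.5y] swap r/2=469/9531: DF=(1 − 469/9531·(0))/(1+469/9531) = 9531/10000 ≈ 0.953100
step 2 [1y] zero: DF = P = 9061/10000 ≈ 0.906100
step 3 [1.5y] swap r/2=1053/27539: DF=(1 − 1053/27539·(0.953100+0.906100))/(1+1053/27539) = 8947/10000 ≈ 0.894700
step 4 [2y] swap r/2=505/12008: DF=(1 − 505/12008·(0.953100+0.906100+0.894700))/(1+505/12008) = 1697/2000 ≈ 0.848500
step 5 [2.5y] swap r/2=1731/44293: DF=(1 − 1731/44293·(0.953100+0.906100+0.894700+0.848500))/(1+1731/44293) = 8269/10000 ≈ 0.826900
step 6 [3y] swap r/2=1935/52358: DF=(1 − 1935/52358·(0.953100+0.906100+0.894700+0.848500+0.826900))/(1+1935/52358) = 1613/2000 ≈ 0.806500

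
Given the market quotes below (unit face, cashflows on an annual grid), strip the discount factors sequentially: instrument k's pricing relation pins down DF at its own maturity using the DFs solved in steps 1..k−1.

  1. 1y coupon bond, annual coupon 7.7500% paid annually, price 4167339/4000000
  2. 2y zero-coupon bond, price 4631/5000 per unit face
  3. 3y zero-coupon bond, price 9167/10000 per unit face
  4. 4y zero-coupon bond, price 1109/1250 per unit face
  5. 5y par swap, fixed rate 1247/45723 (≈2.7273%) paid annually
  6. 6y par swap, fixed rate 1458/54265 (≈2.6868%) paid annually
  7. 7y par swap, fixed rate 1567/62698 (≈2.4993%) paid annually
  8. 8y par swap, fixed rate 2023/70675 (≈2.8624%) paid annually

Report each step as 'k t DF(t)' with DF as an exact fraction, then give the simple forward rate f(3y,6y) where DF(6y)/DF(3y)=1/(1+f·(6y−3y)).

1 1 9669/10000
2 2 4631/5000
3 3 9167/10000
4 4 1109/1250
5 5 8753/10000
6 6 4271/5000
7 7 8433/10000
8 8 7977/10000
f(3y,6y) = ((9167/10000)/(4271/5000) − 1)/(3) = 625/25626 ≈ 2.4389%

step 1 [1y] bond c/1=31/400: DF=(4167339/4000000 − 31/400·(0))/(1+31/400) = 9669/10000 ≈ 0.966900
step 2 [2y] zero: DF = P = 4631/5000 ≈ 0.926200
step 3 [3y] zero: DF = P = 9167/10000 ≈ 0.916700
step 4 [4y] zero: DF = P = 1109/1250 ≈ 0.887200
step 5 [5y] swap r/1=1247/45723: DF=(1 − 1247/45723·(0.966900+0.926200+0.916700+0.887200))/(1+1247/45723) = 8753/10000 ≈ 0.875300
step 6 [6y] swap r/1=1458/54265: DF=(1 − 1458/54265·(0.966900+0.926200+0.916700+0.887200+0.875300))/(1+1458/54265) = 4271/5000 ≈ 0.854200
step 7 [7y] swap r/1=1567/62698: DF=(1 − 1567/62698·(0.966900+0.926200+0.916700+0.887200+0.875300+0.854200))/(1+1567/62698) = 8433/10000 ≈ 0.843300
step 8 [8y] swap r/1=2023/70675: DF=(1 − 2023/70675·(0.966900+0.926200+0.916700+0.887200+0.875300+0.854200+0.843300))/(1+2023/70675) = 7977/10000 ≈ 0.797700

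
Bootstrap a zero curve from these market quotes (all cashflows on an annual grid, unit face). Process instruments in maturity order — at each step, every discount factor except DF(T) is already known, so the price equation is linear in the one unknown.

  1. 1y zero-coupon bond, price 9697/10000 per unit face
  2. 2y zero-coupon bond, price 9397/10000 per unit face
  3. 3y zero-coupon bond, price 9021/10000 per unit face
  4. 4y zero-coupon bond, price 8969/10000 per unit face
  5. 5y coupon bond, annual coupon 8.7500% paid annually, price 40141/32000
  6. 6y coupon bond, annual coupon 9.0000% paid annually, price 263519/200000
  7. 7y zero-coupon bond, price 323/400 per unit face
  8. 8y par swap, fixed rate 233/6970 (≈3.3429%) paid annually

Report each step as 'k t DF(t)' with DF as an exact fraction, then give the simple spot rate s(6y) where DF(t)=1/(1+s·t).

step 1 [1y] zero: DF = P = 9697/10000 ≈ 0.969700
step 2 [2y] zero: DF = P = 9397/10000 ≈ 0.939700
step 3 [3y] zero: DF = P = 9021/10000 ≈ 0.902100
step 4 [4y] zero: DF = P = 8969/10000 ≈ 0.896900
step 5 [5y] bond c/1=7/80: DF=(40141/32000 − 7/80·(0.969700+0.939700+0.902100+0.896900))/(1+7/80) = 8551/10000 ≈ 0.855100
step 6 [6y] bond c/1=9/100: DF=(263519/200000 − 9/100·(0.969700+0.939700+0.902100+0.896900+0.855100))/(1+9/100) = 104/125 ≈ 0.832000
step 7 [7y] zero: DF = P = 323/400 ≈ 0.807500
step 8 [8y] swap r/1=233/6970: DF=(1 − 233/6970·(0.969700+0.939700+0.902100+0.896900+0.855100+0.832000+0.807500))/(1+233/6970) = 767/1000 ≈ 0.767000

1 1 9697/10000
2 2 9397/10000
3 3 9021/10000
4 4 8969/10000
5 5 8551/10000
6 6 104/125
7 7 323/400
8 8 767/1000
s(6y) = (1/(104/125) − 1)/(6) = 7/208 ≈ 3.3654%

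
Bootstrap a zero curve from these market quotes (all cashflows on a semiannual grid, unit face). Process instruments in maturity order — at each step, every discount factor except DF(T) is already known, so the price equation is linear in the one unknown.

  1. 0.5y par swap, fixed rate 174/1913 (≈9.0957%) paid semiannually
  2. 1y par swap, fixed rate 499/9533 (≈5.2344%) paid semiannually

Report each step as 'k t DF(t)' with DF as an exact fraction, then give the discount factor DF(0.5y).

1 1/2 1913/2000
2 1 9501/10000
DF(0.5y) = 1913/2000 ≈ 0.956500

step 1 [0.5y] swap r/2=87/1913: DF=(1 − 87/1913·(0))/(1+87/1913) = 1913/2000 ≈ 0.956500
step 2 [1y] swap r/2=499/19066: DF=(1 − 499/19066·(0.956500))/(1+499/19066) = 9501/10000 ≈ 0.950100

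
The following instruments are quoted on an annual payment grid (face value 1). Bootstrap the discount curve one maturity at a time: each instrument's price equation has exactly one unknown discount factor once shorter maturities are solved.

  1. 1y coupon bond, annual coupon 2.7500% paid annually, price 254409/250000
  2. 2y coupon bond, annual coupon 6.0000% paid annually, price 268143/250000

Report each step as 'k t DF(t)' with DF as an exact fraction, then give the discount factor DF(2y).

1 1 619/625
2 2 4779/5000
DF(2y) = 4779/5000 ≈ 0.955800

step 1 [1y] bond c/1=11/400: DF=(254409/250000 − 11/400·(0))/(1+11/400) = 619/625 ≈ 0.990400
step 2 [2y] bond c/1=3/50: DF=(268143/250000 − 3/50·(0.990400))/(1+3/50) = 4779/5000 ≈ 0.955800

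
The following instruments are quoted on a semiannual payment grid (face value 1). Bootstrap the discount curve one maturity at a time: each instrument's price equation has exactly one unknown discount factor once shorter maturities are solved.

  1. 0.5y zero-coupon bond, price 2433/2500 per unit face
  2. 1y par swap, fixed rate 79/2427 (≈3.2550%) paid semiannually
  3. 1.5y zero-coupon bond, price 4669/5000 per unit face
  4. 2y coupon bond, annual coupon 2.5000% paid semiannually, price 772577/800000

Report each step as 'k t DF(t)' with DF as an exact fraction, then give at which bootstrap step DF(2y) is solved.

1 1/2 2433/2500
2 1 2421/2500
3 3/2 4669/5000
4 2 9183/10000
DF(2y) is solved at step 4

step 1 [0.5y] zero: DF = P = 2433/2500 ≈ 0.973200
step 2 [1y] swap r/2=79/4854: DF=(1 − 79/4854·(0.973200))/(1+79/4854) = 2421/2500 ≈ 0.968400
step 3 [1.5y] zero: DF = P = 4669/5000 ≈ 0.933800
step 4 [2y] bond c/2=1/80: DF=(772577/800000 − 1/80·(0.973200+0.968400+0.933800))/(1+1/80) = 9183/10000 ≈ 0.918300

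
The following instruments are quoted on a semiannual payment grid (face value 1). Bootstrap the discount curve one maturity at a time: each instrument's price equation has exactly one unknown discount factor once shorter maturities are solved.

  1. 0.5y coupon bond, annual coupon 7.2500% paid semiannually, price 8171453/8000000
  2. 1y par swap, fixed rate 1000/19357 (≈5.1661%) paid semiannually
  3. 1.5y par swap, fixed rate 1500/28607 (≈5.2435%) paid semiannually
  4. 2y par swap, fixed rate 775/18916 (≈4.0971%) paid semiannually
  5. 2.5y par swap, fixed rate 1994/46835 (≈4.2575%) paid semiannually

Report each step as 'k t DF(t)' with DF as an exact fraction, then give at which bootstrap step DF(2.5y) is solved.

1 1/2 9857/10000
2 1 19/20
3 3/2 37/40
4 2 369/400
5 5/2 9003/10000
DF(2.5y) is solved at step 5

step 1 [0.5y] bond c/2=29/800: DF=(8171453/8000000 − 29/800·(0))/(1+29/800) = 9857/10000 ≈ 0.985700
step 2 [1y] swap r/2=500/19357: DF=(1 − 500/19357·(0.985700))/(1+500/19357) = 19/20 ≈ 0.950000
step 3 [1.5y] swap r/2=750/28607: DF=(1 − 750/28607·(0.985700+0.950000))/(1+750/28607) = 37/40 ≈ 0.925000
step 4 [2y] swap r/2=775/37832: DF=(1 − 775/37832·(0.985700+0.950000+0.925000))/(1+775/37832) = 369/400 ≈ 0.922500
step 5 [2.5y] swap r/2=997/46835: DF=(1 − 997/46835·(0.985700+0.950000+0.925000+0.922500))/(1+997/46835) = 9003/10000 ≈ 0.900300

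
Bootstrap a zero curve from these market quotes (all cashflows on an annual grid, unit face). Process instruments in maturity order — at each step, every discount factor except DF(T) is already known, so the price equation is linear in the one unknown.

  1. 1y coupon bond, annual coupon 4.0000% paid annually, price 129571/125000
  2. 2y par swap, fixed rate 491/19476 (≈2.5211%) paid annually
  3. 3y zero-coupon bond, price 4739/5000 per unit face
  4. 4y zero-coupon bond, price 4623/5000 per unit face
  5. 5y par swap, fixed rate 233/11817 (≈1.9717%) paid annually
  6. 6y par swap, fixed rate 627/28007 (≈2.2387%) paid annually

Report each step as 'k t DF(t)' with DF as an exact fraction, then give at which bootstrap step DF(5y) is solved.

1 1 9967/10000
2 2 9509/10000
3 3 4739/5000
4 4 4623/5000
5 5 2267/2500
6 6 4373/5000
DF(5y) is solved at step 5

step 1 [1y] bond c/1=1/25: DF=(129571/125000 − 1/25·(0))/(1+1/25) = 9967/10000 ≈ 0.996700
step 2 [2y] swap r/1=491/19476: DF=(1 − 491/19476·(0.996700))/(1+491/19476) = 9509/10000 ≈ 0.950900
step 3 [3y] zero: DF = P = 4739/5000 ≈ 0.947800
step 4 [4y] zero: DF = P = 4623/5000 ≈ 0.924600
step 5 [5y] swap r/1=233/11817: DF=(1 − 233/11817·(0.996700+0.950900+0.947800+0.924600))/(1+233/11817) = 2267/2500 ≈ 0.906800
step 6 [6y] swap r/1=627/28007: DF=(1 − 627/28007·(0.996700+0.950900+0.947800+0.924600+0.906800))/(1+627/28007) = 4373/5000 ≈ 0.874600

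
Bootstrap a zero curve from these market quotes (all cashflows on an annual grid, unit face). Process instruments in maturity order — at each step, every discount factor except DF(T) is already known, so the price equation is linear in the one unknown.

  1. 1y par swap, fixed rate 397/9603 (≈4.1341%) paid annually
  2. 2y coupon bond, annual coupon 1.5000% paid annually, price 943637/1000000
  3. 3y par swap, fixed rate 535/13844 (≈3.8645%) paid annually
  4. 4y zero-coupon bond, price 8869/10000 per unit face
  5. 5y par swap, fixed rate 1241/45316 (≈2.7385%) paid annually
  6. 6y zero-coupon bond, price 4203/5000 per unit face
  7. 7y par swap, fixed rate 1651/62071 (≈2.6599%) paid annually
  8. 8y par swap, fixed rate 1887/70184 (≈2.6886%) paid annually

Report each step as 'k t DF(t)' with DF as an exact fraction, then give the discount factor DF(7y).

1 1 9603/10000
2 2 1831/2000
3 3 893/1000
4 4 8869/10000
5 5 8759/10000
6 6 4203/5000
7 7 8349/10000
8 8 8113/10000
DF(7y) = 8349/10000 ≈ 0.834900

step 1 [1y] swap r/1=397/9603: DF=(1 − 397/9603·(0))/(1+397/9603) = 9603/10000 ≈ 0.960300
step 2 [2y] bond c/1=3/200: DF=(943637/1000000 − 3/200·(0.960300))/(1+3/200) = 1831/2000 ≈ 0.915500
step 3 [3y] swap r/1=535/13844: DF=(1 − 535/13844·(0.960300+0.915500))/(1+535/13844) = 893/1000 ≈ 0.893000
step 4 [4y] zero: DF = P = 8869/10000 ≈ 0.886900
step 5 [5y] swap r/1=1241/45316: DF=(1 − 1241/45316·(0.960300+0.915500+0.893000+0.886900))/(1+1241/45316) = 8759/10000 ≈ 0.875900
step 6 [6y] zero: DF = P = 4203/5000 ≈ 0.840600
step 7 [7y] swap r/1=1651/62071: DF=(1 − 1651/62071·(0.960300+0.915500+0.893000+0.886900+0.875900+0.840600))/(1+1651/62071) = 8349/10000 ≈ 0.834900
step 8 [8y] swap r/1=1887/70184: DF=(1 − 1887/70184·(0.960300+0.915500+0.893000+0.886900+0.875900+0.840600+0.834900))/(1+1887/70184) = 8113/10000 ≈ 0.811300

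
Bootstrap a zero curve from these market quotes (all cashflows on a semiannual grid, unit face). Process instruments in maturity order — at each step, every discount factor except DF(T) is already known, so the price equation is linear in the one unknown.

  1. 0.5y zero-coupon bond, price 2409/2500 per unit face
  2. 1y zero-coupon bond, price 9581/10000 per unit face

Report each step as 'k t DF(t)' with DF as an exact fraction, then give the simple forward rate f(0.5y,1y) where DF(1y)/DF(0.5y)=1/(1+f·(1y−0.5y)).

1 1/2 2409/2500
2 1 9581/10000
f(0.5y,1y) = ((2409/2500)/(9581/10000) − 1)/(1/2) = 10/871 ≈ 1.1481%

step 1 [0.5y] zero: DF = P = 2409/2500 ≈ 0.963600
step 2 [1y] zero: DF = P = 9581/10000 ≈ 0.958100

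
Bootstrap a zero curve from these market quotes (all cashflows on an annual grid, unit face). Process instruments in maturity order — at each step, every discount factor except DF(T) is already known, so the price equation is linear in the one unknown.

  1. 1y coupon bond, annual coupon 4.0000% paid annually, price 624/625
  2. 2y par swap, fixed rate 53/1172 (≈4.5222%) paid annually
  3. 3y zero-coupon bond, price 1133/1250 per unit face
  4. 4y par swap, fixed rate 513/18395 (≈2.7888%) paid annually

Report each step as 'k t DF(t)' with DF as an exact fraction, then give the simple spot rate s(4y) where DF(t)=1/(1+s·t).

1 1 24/25
2 2 572/625
3 3 1133/1250
4 4 4487/5000
s(4y) = (1/(4487/5000) − 1)/(4) = 513/17948 ≈ 2.8583%

step 1 [1y] bond c/1=1/25: DF=(624/625 − 1/25·(0))/(1+1/25) = 24/25 ≈ 0.960000
step 2 [2y] swap r/1=53/1172: DF=(1 − 53/1172·(0.960000))/(1+53/1172) = 572/625 ≈ 0.915200
step 3 [3y] zero: DF = P = 1133/1250 ≈ 0.906400
step 4 [4y] swap r/1=513/18395: DF=(1 − 513/18395·(0.960000+0.915200+0.906400))/(1+513/18395) = 4487/5000 ≈ 0.897400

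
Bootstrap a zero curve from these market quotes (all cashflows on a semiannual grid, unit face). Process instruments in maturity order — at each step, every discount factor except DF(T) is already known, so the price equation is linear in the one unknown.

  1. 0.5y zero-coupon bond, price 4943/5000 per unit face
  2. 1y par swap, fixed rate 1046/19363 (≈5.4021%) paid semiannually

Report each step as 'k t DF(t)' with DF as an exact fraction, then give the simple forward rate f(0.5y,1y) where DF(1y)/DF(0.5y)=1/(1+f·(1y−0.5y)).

1 1/2 4943/5000
2 1 9477/10000
f(0.5y,1y) = ((4943/5000)/(9477/10000) − 1)/(1/2) = 818/9477 ≈ 8.6314%

step 1 [0.5y] zero: DF = P = 4943/5000 ≈ 0.988600
step 2 [1y] swap r/2=523/19363: DF=(1 − 523/19363·(0.988600))/(1+523/19363) = 9477/10000 ≈ 0.947700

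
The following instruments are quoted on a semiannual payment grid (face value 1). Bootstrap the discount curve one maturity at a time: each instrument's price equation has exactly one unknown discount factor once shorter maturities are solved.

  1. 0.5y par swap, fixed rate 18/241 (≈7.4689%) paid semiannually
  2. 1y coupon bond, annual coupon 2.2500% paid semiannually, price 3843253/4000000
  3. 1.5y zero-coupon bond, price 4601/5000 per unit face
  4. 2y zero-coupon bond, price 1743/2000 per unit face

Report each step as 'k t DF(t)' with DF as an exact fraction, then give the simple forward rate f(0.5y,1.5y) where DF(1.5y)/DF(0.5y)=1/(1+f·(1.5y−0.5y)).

1 1/2 241/250
2 1 4697/5000
3 3/2 4601/5000
4 2 1743/2000
f(0.5y,1.5y) = ((241/250)/(4601/5000) − 1)/(1) = 219/4601 ≈ 4.7598%

step 1 [0.5y] swap r/2=9/241: DF=(1 − 9/241·(0))/(1+9/241) = 241/250 ≈ 0.964000
step 2 [1y] bond c/2=9/800: DF=(3843253/4000000 − 9/800·(0.964000))/(1+9/800) = 4697/5000 ≈ 0.939400
step 3 [1.5y] zero: DF = P = 4601/5000 ≈ 0.920200
step 4 [2y] zero: DF = P = 1743/2000 ≈ 0.871500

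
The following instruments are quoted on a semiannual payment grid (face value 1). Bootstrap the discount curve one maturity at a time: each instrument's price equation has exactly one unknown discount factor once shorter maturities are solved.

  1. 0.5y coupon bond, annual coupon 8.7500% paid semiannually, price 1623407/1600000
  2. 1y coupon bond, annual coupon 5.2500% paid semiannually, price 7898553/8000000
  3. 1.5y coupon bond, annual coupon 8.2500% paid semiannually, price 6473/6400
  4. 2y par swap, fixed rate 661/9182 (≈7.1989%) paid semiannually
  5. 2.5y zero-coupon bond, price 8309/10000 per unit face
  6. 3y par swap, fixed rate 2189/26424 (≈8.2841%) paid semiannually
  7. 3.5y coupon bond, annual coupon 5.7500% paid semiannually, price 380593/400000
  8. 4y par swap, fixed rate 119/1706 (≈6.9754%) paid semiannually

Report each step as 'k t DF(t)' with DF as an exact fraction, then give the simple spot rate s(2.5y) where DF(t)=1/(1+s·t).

step 1 [0.5y] bond c/2=7/160: DF=(1623407/1600000 − 7/160·(0))/(1+7/160) = 9721/10000 ≈ 0.972100
step 2 [1y] bond c/2=21/800: DF=(7898553/8000000 − 21/800·(0.972100))/(1+21/800) = 2343/2500 ≈ 0.937200
step 3 [1.5y] bond c/2=33/800: DF=(6473/6400 − 33/800·(0.972100+0.937200))/(1+33/800) = 8957/10000 ≈ 0.895700
step 4 [2y] swap r/2=661/18364: DF=(1 − 661/18364·(0.972100+0.937200+0.895700))/(1+661/18364) = 4339/5000 ≈ 0.867800
step 5 [2.5y] zero: DF = P = 8309/10000 ≈ 0.830900
step 6 [3y] swap r/2=2189/52848: DF=(1 − 2189/52848·(0.972100+0.937200+0.895700+0.867800+0.830900))/(1+2189/52848) = 7811/10000 ≈ 0.781100
step 7 [3.5y] bond c/2=23/800: DF=(380593/400000 − 23/800·(0.972100+0.937200+0.895700+0.867800+0.830900+0.781100))/(1+23/800) = 1943/2500 ≈ 0.777200
step 8 [4y] swap r/2=119/3412: DF=(1 − 119/3412·(0.972100+0.937200+0.895700+0.867800+0.830900+0.781100+0.777200))/(1+119/3412) = 381/500 ≈ 0.762000

1 1/2 9721/10000
2 1 2343/2500
3 3/2 8957/10000
4 2 4339/5000
5 5/2 8309/10000
6 3 7811/10000
7 7/2 1943/2500
8 4 381/500
s(2.5y) = (1/(8309/10000) − 1)/(5/2) = 3382/41545 ≈ 8.1406%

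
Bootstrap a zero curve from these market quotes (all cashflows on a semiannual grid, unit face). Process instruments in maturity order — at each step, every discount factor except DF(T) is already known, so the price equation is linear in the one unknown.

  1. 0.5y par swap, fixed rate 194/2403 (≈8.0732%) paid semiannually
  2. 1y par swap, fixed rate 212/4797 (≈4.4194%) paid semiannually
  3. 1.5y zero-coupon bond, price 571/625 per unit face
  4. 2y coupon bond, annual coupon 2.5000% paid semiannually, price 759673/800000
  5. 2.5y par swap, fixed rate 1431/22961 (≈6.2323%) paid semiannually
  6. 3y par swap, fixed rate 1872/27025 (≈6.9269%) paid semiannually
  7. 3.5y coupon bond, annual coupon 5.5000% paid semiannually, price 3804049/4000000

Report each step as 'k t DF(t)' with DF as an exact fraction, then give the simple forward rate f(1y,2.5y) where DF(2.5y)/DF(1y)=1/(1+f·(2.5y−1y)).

1 1/2 2403/2500
2 1 1197/1250
3 3/2 571/625
4 2 9029/10000
5 5/2 8569/10000
6 3 508/625
7 7/2 7809/10000
f(1y,2.5y) = ((1197/1250)/(8569/10000) − 1)/(3/2) = 106/1353 ≈ 7.8344%

step 1 [0.5y] swap r/2=97/2403: DF=(1 − 97/2403·(0))/(1+97/2403) = 2403/2500 ≈ 0.961200
step 2 [1y] swap r/2=106/4797: DF=(1 − 106/4797·(0.961200))/(1+106/4797) = 1197/1250 ≈ 0.957600
step 3 [1.5y] zero: DF = P = 571/625 ≈ 0.913600
step 4 [2y] bond c/2=1/80: DF=(759673/800000 − 1/80·(0.961200+0.957600+0.913600))/(1+1/80) = 9029/10000 ≈ 0.902900
step 5 [2.5y] swap r/2=1431/45922: DF=(1 − 1431/45922·(0.961200+0.957600+0.913600+0.902900))/(1+1431/45922) = 8569/10000 ≈ 0.856900
step 6 [3y] swap r/2=936/27025: DF=(1 − 936/27025·(0.961200+0.957600+0.913600+0.902900+0.856900))/(1+936/27025) = 508/625 ≈ 0.812800
step 7 [3.5y] bond c/2=11/400: DF=(3804049/4000000 − 11/400·(0.961200+0.957600+0.913600+0.902900+0.856900+0.812800))/(1+11/400) = 7809/10000 ≈ 0.780900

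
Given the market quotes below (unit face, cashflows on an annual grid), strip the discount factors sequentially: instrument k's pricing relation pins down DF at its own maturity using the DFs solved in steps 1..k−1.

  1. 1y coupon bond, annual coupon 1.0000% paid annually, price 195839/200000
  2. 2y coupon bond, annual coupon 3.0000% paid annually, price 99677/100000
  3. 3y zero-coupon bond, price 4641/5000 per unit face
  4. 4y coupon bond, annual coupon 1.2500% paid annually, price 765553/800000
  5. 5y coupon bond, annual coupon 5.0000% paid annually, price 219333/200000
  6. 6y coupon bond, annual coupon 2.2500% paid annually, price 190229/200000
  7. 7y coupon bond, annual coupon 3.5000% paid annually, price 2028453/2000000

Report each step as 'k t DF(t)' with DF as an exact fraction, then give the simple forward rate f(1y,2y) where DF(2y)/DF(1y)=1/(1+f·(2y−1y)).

1 1 1939/2000
2 2 1879/2000
3 3 4641/5000
4 4 9101/10000
5 5 433/500
6 6 8287/10000
7 7 7959/10000
f(1y,2y) = ((1939/2000)/(1879/2000) − 1)/(1) = 60/1879 ≈ 3.1932%

step 1 [1y] bond c/1=1/100: DF=(195839/200000 − 1/100·(0))/(1+1/100) = 1939/2000 ≈ 0.969500
step 2 [2y] bond c/1=3/100: DF=(99677/100000 − 3/100·(0.969500))/(1+3/100) = 1879/2000 ≈ 0.939500
step 3 [3y] zero: DF = P = 4641/5000 ≈ 0.928200
step 4 [4y] bond c/1=1/80: DF=(765553/800000 − 1/80·(0.969500+0.939500+0.928200))/(1+1/80) = 9101/10000 ≈ 0.910100
step 5 [5y] bond c/1=1/20: DF=(219333/200000 − 1/20·(0.969500+0.939500+0.928200+0.910100))/(1+1/20) = 433/500 ≈ 0.866000
step 6 [6y] bond c/1=9/400: DF=(190229/200000 − 9/400·(0.969500+0.939500+0.928200+0.910100+0.866000))/(1+9/400) = 8287/10000 ≈ 0.828700
step 7 [7y] bond c/1=7/200: DF=(2028453/2000000 − 7/200·(0.969500+0.939500+0.928200+0.910100+0.866000+0.828700))/(1+7/200) = 7959/10000 ≈ 0.795900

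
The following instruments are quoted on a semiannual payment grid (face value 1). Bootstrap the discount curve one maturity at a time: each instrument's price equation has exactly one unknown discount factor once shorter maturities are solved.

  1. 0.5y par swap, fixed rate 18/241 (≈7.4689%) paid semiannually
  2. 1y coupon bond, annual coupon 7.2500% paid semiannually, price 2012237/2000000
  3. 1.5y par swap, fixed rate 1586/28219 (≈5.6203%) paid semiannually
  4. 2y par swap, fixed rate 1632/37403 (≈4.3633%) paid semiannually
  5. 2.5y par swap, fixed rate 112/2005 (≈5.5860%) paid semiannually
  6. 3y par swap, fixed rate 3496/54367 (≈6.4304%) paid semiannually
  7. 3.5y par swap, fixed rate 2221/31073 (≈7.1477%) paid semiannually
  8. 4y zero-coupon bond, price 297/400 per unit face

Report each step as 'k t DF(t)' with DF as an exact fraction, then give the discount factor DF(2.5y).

step 1 [0.5y] swap r/2=9/241: DF=(1 − 9/241·(0))/(1+9/241) = 241/250 ≈ 0.964000
step 2 [1y] bond c/2=29/800: DF=(2012237/2000000 − 29/800·(0.964000))/(1+29/800) = 2343/2500 ≈ 0.937200
step 3 [1.5y] swap r/2=793/28219: DF=(1 − 793/28219·(0.964000+0.937200))/(1+793/28219) = 9207/10000 ≈ 0.920700
step 4 [2y] swap r/2=816/37403: DF=(1 − 816/37403·(0.964000+0.937200+0.920700))/(1+816/37403) = 574/625 ≈ 0.918400
step 5 [2.5y] swap r/2=56/2005: DF=(1 − 56/2005·(0.964000+0.937200+0.920700+0.918400))/(1+56/2005) = 1089/1250 ≈ 0.871200
step 6 [3y] swap r/2=1748/54367: DF=(1 − 1748/54367·(0.964000+0.937200+0.920700+0.918400+0.871200))/(1+1748/54367) = 2063/2500 ≈ 0.825200
step 7 [3.5y] swap r/2=2221/62146: DF=(1 − 2221/62146·(0.964000+0.937200+0.920700+0.918400+0.871200+0.825200))/(1+2221/62146) = 7779/10000 ≈ 0.777900
step 8 [4y] zero: DF = P = 297/400 ≈ 0.742500

1 1/2 241/250
2 1 2343/2500
3 3/2 9207/10000
4 2 574/625
5 5/2 1089/1250
6 3 2063/2500
7 7/2 7779/10000
8 4 297/400
DF(2.5y) = 1089/1250 ≈ 0.871200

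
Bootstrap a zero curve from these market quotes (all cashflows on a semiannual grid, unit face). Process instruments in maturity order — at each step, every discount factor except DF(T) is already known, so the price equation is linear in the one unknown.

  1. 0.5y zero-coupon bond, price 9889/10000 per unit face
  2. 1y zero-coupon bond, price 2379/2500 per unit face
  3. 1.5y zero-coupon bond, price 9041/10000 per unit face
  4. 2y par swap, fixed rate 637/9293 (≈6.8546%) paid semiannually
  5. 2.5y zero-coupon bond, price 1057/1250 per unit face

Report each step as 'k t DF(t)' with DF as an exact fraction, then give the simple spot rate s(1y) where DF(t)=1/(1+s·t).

1 1/2 9889/10000
2 1 2379/2500
3 3/2 9041/10000
4 2 4363/5000
5 5/2 1057/1250
s(1y) = (1/(2379/2500) − 1)/(1) = 121/2379 ≈ 5.0862%

step 1 [0.5y] zero: DF = P = 9889/10000 ≈ 0.988900
step 2 [1y] zero: DF = P = 2379/2500 ≈ 0.951600
step 3 [1.5y] zero: DF = P = 9041/10000 ≈ 0.904100
step 4 [2y] swap r/2=637/18586: DF=(1 − 637/18586·(0.988900+0.951600+0.904100))/(1+637/18586) = 4363/5000 ≈ 0.872600
step 5 [2.5y] zero: DF = P = 1057/1250 ≈ 0.845600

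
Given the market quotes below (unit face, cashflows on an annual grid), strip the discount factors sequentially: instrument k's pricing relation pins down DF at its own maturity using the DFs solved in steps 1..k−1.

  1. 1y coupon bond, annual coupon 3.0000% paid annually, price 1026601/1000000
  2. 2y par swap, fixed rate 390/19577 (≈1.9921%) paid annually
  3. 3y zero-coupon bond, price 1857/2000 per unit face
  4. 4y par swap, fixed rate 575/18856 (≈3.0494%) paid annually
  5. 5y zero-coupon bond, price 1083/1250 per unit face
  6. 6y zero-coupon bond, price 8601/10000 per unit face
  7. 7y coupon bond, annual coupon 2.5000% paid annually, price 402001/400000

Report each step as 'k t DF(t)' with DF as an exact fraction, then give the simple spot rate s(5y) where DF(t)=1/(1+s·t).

step 1 [1y] bond c/1=3/100: DF=(1026601/1000000 − 3/100·(0))/(1+3/100) = 9967/10000 ≈ 0.996700
step 2 [2y] swap r/1=390/19577: DF=(1 − 390/19577·(0.996700))/(1+390/19577) = 961/1000 ≈ 0.961000
step 3 [3y] zero: DF = P = 1857/2000 ≈ 0.928500
step 4 [4y] swap r/1=575/18856: DF=(1 − 575/18856·(0.996700+0.961000+0.928500))/(1+575/18856) = 177/200 ≈ 0.885000
step 5 [5y] zero: DF = P = 1083/1250 ≈ 0.866400
step 6 [6y] zero: DF = P = 8601/10000 ≈ 0.860100
step 7 [7y] bond c/1=1/40: DF=(402001/400000 − 1/40·(0.996700+0.961000+0.928500+0.885000+0.866400+0.860100))/(1+1/40) = 529/625 ≈ 0.846400

1 1 9967/10000
2 2 961/1000
3 3 1857/2000
4 4 177/200
5 5 1083/1250
6 6 8601/10000
7 7 529/625
s(5y) = (1/(1083/1250) − 1)/(5) = 167/5415 ≈ 3.0840%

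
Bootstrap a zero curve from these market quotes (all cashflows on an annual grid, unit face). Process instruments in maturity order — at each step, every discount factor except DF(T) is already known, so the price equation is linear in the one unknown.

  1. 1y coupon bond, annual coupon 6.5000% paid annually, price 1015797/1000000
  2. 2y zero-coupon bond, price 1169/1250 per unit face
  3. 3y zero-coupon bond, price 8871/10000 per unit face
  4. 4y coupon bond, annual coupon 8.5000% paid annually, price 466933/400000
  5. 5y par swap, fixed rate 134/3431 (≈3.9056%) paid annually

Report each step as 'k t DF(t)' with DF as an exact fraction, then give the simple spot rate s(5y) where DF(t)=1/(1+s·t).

1 1 4769/5000
2 2 1169/1250
3 3 8871/10000
4 4 1073/1250
5 5 4129/5000
s(5y) = (1/(4129/5000) − 1)/(5) = 871/20645 ≈ 4.2189%

step 1 [1y] bond c/1=13/200: DF=(1015797/1000000 − 13/200·(0))/(1+13/200) = 4769/5000 ≈ 0.953800
step 2 [2y] zero: DF = P = 1169/1250 ≈ 0.935200
step 3 [3y] zero: DF = P = 8871/10000 ≈ 0.887100
step 4 [4y] bond c/1=17/200: DF=(466933/400000 − 17/200·(0.953800+0.935200+0.887100))/(1+17/200) = 1073/1250 ≈ 0.858400
step 5 [5y] swap r/1=134/3431: DF=(1 − 134/3431·(0.953800+0.935200+0.887100+0.858400))/(1+134/3431) = 4129/5000 ≈ 0.825800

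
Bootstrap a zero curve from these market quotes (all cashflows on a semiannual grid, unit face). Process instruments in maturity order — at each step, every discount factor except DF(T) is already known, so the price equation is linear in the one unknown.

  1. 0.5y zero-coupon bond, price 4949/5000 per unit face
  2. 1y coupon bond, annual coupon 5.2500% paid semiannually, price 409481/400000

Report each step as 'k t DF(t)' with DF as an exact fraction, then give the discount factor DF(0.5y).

step 1 [0.5y] zero: DF = P = 4949/5000 ≈ 0.989800
step 2 [1y] bond c/2=21/800: DF=(409481/400000 − 21/800·(0.989800))/(1+21/800) = 4861/5000 ≈ 0.972200

1 1/2 4949/5000
2 1 4861/5000
DF(0.5y) = 4949/5000 ≈ 0.989800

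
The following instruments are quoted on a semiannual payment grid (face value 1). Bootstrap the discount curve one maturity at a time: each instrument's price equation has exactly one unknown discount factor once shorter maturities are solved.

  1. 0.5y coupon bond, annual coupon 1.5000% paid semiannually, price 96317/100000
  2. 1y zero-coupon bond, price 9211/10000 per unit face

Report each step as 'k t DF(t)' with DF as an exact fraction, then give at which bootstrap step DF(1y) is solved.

step 1 [0.5y] bond c/2=3/400: DF=(96317/100000 − 3/400·(0))/(1+3/400) = 239/250 ≈ 0.956000
step 2 [1y] zero: DF = P = 9211/10000 ≈ 0.921100

1 1/2 239/250
2 1 9211/10000
DF(1y) is solved at step 2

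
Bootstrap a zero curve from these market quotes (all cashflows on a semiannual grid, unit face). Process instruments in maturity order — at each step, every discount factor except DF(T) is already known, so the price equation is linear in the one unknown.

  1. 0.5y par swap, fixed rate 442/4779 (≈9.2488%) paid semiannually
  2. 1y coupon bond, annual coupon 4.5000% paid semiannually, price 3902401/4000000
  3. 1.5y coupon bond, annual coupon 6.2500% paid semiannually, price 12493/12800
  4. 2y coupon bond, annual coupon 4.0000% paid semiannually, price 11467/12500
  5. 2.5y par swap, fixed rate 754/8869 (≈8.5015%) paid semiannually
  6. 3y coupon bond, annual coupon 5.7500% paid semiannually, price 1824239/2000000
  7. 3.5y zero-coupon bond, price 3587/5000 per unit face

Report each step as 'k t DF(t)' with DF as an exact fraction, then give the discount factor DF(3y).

step 1 [0.5y] swap r/2=221/4779: DF=(1 − 221/4779·(0))/(1+221/4779) = 4779/5000 ≈ 0.955800
step 2 [1y] bond c/2=9/400: DF=(3902401/4000000 − 9/400·(0.955800))/(1+9/400) = 9331/10000 ≈ 0.933100
step 3 [1.5y] bond c/2=1/32: DF=(12493/12800 − 1/32·(0.955800+0.933100))/(1+1/32) = 2223/2500 ≈ 0.889200
step 4 [2y] bond c/2=1/50: DF=(11467/12500 − 1/50·(0.955800+0.933100+0.889200))/(1+1/50) = 8449/10000 ≈ 0.844900
step 5 [2.5y] swap r/2=377/8869: DF=(1 − 377/8869·(0.955800+0.933100+0.889200+0.844900))/(1+377/8869) = 1623/2000 ≈ 0.811500
step 6 [3y] bond c/2=23/800: DF=(1824239/2000000 − 23/800·(0.955800+0.933100+0.889200+0.844900+0.811500))/(1+23/800) = 7627/10000 ≈ 0.762700
step 7 [3.5y] zero: DF = P = 3587/5000 ≈ 0.717400

1 1/2 4779/5000
2 1 9331/10000
3 3/2 2223/2500
4 2 8449/10000
5 5/2 1623/2000
6 3 7627/10000
7 7/2 3587/5000
DF(3y) = 7627/10000 ≈ 0.762700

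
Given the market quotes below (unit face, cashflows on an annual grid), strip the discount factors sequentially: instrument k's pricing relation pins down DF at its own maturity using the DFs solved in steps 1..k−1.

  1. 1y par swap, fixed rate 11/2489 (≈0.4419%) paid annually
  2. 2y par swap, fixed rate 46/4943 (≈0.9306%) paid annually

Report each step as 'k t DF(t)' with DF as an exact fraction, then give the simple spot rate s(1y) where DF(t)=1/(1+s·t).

step 1 [1y] swap r/1=11/2489: DF=(1 − 11/2489·(0))/(1+11/2489) = 2489/2500 ≈ 0.995600
step 2 [2y] swap r/1=46/4943: DF=(1 − 46/4943·(0.995600))/(1+46/4943) = 1227/1250 ≈ 0.981600

1 1 2489/2500
2 2 1227/1250
s(1y) = (1/(2489/2500) − 1)/(1) = 11/2489 ≈ 0.4419%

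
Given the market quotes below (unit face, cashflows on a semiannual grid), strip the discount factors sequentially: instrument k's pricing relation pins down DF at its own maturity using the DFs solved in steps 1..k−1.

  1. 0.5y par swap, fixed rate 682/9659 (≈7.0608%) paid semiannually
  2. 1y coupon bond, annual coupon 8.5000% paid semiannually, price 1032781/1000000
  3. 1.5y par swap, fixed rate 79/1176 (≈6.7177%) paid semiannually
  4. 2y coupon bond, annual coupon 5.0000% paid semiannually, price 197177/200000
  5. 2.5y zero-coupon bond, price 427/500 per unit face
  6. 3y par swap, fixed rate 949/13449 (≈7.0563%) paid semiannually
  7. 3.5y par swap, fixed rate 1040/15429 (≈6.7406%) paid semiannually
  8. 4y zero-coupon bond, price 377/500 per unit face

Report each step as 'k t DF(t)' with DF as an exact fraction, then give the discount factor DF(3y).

step 1 [0.5y] swap r/2=341/9659: DF=(1 − 341/9659·(0))/(1+341/9659) = 9659/10000 ≈ 0.965900
step 2 [1y] bond c/2=17/400: DF=(1032781/1000000 − 17/400·(0.965900))/(1+17/400) = 9513/10000 ≈ 0.951300
step 3 [1.5y] swap r/2=79/2352: DF=(1 − 79/2352·(0.965900+0.951300))/(1+79/2352) = 2263/2500 ≈ 0.905200
step 4 [2y] bond c/2=1/40: DF=(197177/200000 − 1/40·(0.965900+0.951300+0.905200))/(1+1/40) = 893/1000 ≈ 0.893000
step 5 [2.5y] zero: DF = P = 427/500 ≈ 0.854000
step 6 [3y] swap r/2=949/26898: DF=(1 − 949/26898·(0.965900+0.951300+0.905200+0.893000+0.854000))/(1+949/26898) = 4051/5000 ≈ 0.810200
step 7 [3.5y] swap r/2=520/15429: DF=(1 − 520/15429·(0.965900+0.951300+0.905200+0.893000+0.854000+0.810200))/(1+520/15429) = 99/125 ≈ 0.792000
step 8 [4y] zero: DF = P = 377/500 ≈ 0.754000

1 1/2 9659/10000
2 1 9513/10000
3 3/2 2263/2500
4 2 893/1000
5 5/2 427/500
6 3 4051/5000
7 7/2 99/125
8 4 377/500
DF(3y) = 4051/5000 ≈ 0.810200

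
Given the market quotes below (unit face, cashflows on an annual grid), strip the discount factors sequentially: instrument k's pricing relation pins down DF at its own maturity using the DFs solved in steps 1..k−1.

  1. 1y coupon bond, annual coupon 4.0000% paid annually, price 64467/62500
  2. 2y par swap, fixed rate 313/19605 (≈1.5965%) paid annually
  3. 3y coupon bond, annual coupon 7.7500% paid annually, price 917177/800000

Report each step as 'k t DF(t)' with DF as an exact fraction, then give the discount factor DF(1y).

step 1 [1y] bond c/1=1/25: DF=(64467/62500 − 1/25·(0))/(1+1/25) = 4959/5000 ≈ 0.991800
step 2 [2y] swap r/1=313/19605: DF=(1 − 313/19605·(0.991800))/(1+313/19605) = 9687/10000 ≈ 0.968700
step 3 [3y] bond c/1=31/400: DF=(917177/800000 − 31/400·(0.991800+0.968700))/(1+31/400) = 923/1000 ≈ 0.923000

1 1 4959/5000
2 2 9687/10000
3 3 923/1000
DF(1y) = 4959/5000 ≈ 0.991800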